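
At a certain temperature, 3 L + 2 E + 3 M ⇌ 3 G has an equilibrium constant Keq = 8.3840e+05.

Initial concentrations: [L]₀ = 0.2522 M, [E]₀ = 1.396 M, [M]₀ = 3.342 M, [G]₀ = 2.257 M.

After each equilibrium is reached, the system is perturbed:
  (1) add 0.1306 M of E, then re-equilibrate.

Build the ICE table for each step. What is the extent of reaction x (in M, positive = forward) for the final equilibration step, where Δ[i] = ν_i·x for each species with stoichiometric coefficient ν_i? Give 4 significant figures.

Q₀ = 9.853 vs Keq = 8.3840e+05 ⇒ Q<K, forward
Step 1:
                  L         E         M         G
  Initial    0.2522     1.396     3.342     2.257
  Change    -0.2447   -0.1632   -0.2447    0.2447
  Equil     0.00745     1.233     3.097     2.502
  solve Keq expr → x = 0.08158; check Q = 8.3840e+05
Then add 0.1306 M of E.
Step 2:
                  L         E         M         G
  Initial   0.00745     1.363     3.097     2.502
  Change  -4.8020e-04 -3.2013e-04 -4.8020e-04 4.8020e-04
  Equil     0.00697     1.363     3.097     2.502
  solve Keq expr → x = 1.6007e-04; check Q = 8.3840e+05

x = 1.6007e-04 M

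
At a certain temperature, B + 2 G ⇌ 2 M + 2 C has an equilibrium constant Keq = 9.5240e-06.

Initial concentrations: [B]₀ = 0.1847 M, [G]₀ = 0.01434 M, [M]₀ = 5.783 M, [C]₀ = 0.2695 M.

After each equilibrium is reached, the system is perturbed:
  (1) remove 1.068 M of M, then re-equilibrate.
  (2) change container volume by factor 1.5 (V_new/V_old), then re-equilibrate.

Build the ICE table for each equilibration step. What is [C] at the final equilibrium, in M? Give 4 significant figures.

Q₀ = 6.3953e+04 vs Keq = 9.5240e-06 ⇒ Q>K, reverse
Step 1:
                  B         G         M         C
  Initial    0.1847   0.01434     5.783    0.2695
  Change     0.1347    0.2694   -0.2694   -0.2694
  Equil      0.3194    0.2838     5.514 8.9760e-05
  solve Keq expr → x = -0.1347; check Q = 9.5240e-06
Then remove 1.068 M of M.
Step 2:
                  B         G         M         C
  Initial    0.3194    0.2838     4.446 8.9760e-05
  Change  -1.0776e-05 -2.1553e-05 2.1553e-05 2.1553e-05
  Equil      0.3194    0.2837     4.446 1.1131e-04
  solve Keq expr → x = 1.0776e-05; check Q = 9.5240e-06
Then change container volume by factor 1.5 (V_new/V_old).
Step 3:
                  B         G         M         C
  Initial    0.2129    0.1892     2.964 7.4209e-05
  Change  -8.3338e-06 -1.6668e-05 1.6668e-05 1.6668e-05
  Equil      0.2129    0.1891     2.964 9.0876e-05
  solve Keq expr → x = 8.3338e-06; check Q = 9.5240e-06

[C]_eq = 9.0876e-05 M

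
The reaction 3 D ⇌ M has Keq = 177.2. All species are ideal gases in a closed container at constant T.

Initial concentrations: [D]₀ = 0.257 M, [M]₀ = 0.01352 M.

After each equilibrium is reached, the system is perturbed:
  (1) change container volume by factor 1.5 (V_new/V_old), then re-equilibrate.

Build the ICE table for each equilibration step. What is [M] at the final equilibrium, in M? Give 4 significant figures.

Q₀ = 0.7965 vs Keq = 177.2 ⇒ Q<K, forward
Step 1:
                  D         M
  I           0.257   0.01352
  C         -0.1822   0.06072
  E         0.07483   0.07424
  solve Keq expr → x = 0.06072; check Q = 177.2
Then change container volume by factor 1.5 (V_new/V_old).
Step 2:
                  D         M
  I         0.04989    0.0495
  C         0.01345 -0.004482
  E         0.06333   0.04501
  solve Keq expr → x = -0.004482; check Q = 177.2

[M]_eq = 0.04501 M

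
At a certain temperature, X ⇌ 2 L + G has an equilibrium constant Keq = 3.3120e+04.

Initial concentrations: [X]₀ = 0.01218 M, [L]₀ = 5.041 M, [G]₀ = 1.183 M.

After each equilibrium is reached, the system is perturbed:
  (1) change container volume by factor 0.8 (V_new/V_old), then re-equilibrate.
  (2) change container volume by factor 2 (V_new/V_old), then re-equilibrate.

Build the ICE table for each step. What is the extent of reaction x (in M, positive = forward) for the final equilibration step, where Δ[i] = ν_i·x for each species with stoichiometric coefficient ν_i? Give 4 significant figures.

Q₀ = 2468 vs Keq = 3.3120e+04 ⇒ Q<K, forward
Step 1:
                  X         L         G
  I         0.01218     5.041     1.183
  C        -0.01126   0.02251   0.01126
  E       9.2451e-04     5.064     1.194
  solve Keq expr → x = 0.01126; check Q = 3.3120e+04
Then change container volume by factor 0.8 (V_new/V_old).
Step 2:
                  X         L         G
  I        0.001156     6.329     1.493
  C       6.4852e-04 -0.001297 -6.4852e-04
  E        0.001804     6.328     1.492
  solve Keq expr → x = -6.4852e-04; check Q = 3.3120e+04
Then change container volume by factor 2 (V_new/V_old).
Step 3:
                  X         L         G
  I       9.0208e-04     3.164    0.7461
  C       -6.7616e-04  0.001352 6.7616e-04
  E       2.2592e-04     3.165    0.7468
  solve Keq expr → x = 6.7616e-04; check Q = 3.3120e+04

x = 6.7616e-04 M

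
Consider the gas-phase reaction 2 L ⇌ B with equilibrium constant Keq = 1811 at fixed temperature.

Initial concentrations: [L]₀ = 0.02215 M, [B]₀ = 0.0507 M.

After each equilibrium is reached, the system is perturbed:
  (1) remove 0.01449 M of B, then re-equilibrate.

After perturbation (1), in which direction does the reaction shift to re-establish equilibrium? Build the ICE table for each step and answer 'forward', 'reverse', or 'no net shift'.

Q₀ = 103.3 vs Keq = 1811 ⇒ Q<K, forward
Step 1:
                    L           B
  Initial     0.02215      0.0507
  Change     -0.01645    0.008223
  Equil      0.005704     0.05892
  solve Keq expr → x = 0.008223; check Q = 1811
Then remove 0.01449 M of B.
Step 2:
                    L           B
  Initial    0.005704     0.04443
  Change  -7.3044e-04  3.6522e-04
  Equil      0.004974      0.0448
  solve Keq expr → x = 3.6522e-04; check Q = 1811

Direction: forward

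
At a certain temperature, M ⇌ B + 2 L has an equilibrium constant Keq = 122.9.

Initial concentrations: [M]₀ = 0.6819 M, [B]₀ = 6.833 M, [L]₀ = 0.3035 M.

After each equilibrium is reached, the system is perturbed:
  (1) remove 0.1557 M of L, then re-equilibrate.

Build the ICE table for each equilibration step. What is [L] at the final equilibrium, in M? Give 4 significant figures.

Q₀ = 0.923 vs Keq = 122.9 ⇒ Q<K, forward
Step 1:
                   M          B          L
  Initial     0.6819      6.833     0.3035
  Change       -0.56       0.56       1.12
  Equil       0.1219      7.393      1.424
  solve Keq expr → x = 0.56; check Q = 122.9
Then remove 0.1557 M of L.
Step 2:
                   M          B          L
  Initial     0.1219      7.393      1.268
  Change    -0.01905    0.01905    0.03809
  Equil       0.1029      7.412      1.306
  solve Keq expr → x = 0.01905; check Q = 122.9

[L]_eq = 1.306 M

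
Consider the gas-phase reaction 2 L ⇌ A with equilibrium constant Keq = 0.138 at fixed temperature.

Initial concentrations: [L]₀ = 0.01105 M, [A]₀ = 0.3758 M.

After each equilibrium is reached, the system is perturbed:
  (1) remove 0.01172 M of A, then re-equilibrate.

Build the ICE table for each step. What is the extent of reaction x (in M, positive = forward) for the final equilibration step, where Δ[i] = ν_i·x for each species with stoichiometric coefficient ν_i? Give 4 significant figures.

x = 0.008666 M

Q₀ = 3078 vs Keq = 0.138 ⇒ Q>K, reverse
Step 1:
                    L           A
  I           0.01105      0.3758
  C             0.636      -0.318
  E            0.6471     0.05778
  solve Keq expr → x = -0.318; check Q = 0.138
Then remove 0.01172 M of A.
Step 2:
                    L           A
  I            0.6471     0.04606
  C          -0.01733    0.008666
  E            0.6298     0.05473
  solve Keq expr → x = 0.008666; check Q = 0.138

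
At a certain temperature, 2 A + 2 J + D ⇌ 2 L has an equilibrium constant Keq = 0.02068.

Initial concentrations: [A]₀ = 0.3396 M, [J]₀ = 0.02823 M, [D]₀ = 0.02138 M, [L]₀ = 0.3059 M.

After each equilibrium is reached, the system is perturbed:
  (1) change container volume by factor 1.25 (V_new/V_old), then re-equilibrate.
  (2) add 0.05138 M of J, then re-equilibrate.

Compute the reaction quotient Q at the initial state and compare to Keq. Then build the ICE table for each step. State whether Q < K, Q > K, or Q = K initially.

Q₀ = 4.7621e+04; Q > K (proceeds reverse)

Q₀ = 4.7621e+04 vs Keq = 0.02068 ⇒ Q>K, reverse
Step 1:
                  A         J         D         L
  Initial    0.3396   0.02823   0.02138    0.3059
  Change     0.2939    0.2939    0.1469   -0.2939
  Equil      0.6335    0.3221    0.1683   0.01204
  solve Keq expr → x = -0.1469; check Q = 0.02068
Then change container volume by factor 1.25 (V_new/V_old).
Step 2:
                  A         J         D         L
  Initial    0.5068    0.2577    0.1346   0.00963
  Change     0.0026    0.0026    0.0013   -0.0026
  Equil      0.5094    0.2603    0.1359   0.00703
  solve Keq expr → x = -0.0013; check Q = 0.02068
Then add 0.05138 M of J.
Step 3:
                  A         J         D         L
  Initial    0.5094    0.3117    0.1359   0.00703
  Change  -0.001311 -0.001311 -6.5528e-04  0.001311
  Equil      0.5081    0.3103    0.1353   0.00834
  solve Keq expr → x = 6.5528e-04; check Q = 0.02068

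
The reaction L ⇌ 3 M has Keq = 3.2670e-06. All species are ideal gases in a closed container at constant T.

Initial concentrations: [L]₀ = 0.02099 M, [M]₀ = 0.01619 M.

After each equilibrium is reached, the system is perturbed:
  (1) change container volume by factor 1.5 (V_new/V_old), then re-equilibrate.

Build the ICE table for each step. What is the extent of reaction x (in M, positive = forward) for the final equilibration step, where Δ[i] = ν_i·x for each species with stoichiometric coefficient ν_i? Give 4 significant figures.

Q₀ = 2.0218e-04 vs Keq = 3.2670e-06 ⇒ Q>K, reverse
Step 1:
                    L           M
  Initial     0.02099     0.01619
  Change     0.003952    -0.01185
  Equil       0.02494    0.004335
  solve Keq expr → x = -0.003952; check Q = 3.2670e-06
Then change container volume by factor 1.5 (V_new/V_old).
Step 2:
                    L           M
  Initial     0.01663     0.00289
  Change  -2.9159e-04  8.7477e-04
  Equil       0.01634    0.003765
  solve Keq expr → x = 2.9159e-04; check Q = 3.2670e-06

x = 2.9159e-04 M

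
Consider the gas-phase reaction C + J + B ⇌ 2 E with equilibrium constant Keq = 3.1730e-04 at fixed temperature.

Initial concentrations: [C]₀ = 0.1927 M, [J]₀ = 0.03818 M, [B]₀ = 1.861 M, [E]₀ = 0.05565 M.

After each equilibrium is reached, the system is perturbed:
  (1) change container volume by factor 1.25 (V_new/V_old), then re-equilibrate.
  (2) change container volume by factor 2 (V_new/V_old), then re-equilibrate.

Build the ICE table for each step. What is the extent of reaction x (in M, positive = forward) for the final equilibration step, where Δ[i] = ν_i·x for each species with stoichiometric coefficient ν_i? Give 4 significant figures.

x = -1.5128e-04 M

Q₀ = 0.2262 vs Keq = 3.1730e-04 ⇒ Q>K, reverse
Step 1:
                  C         J         B         E
  init       0.1927   0.03818     1.861   0.05565
  Δ         0.02637   0.02637   0.02637  -0.05274
  eq         0.2191   0.06455     1.887   0.00291
  solve Keq expr → x = -0.02637; check Q = 3.1730e-04
Then change container volume by factor 1.25 (V_new/V_old).
Step 2:
                  C         J         B         E
  init       0.1753   0.05164      1.51  0.002328
  Δ       1.2127e-04 1.2127e-04 1.2127e-04 -2.4253e-04
  eq         0.1754   0.05176      1.51  0.002086
  solve Keq expr → x = -1.2127e-04; check Q = 3.1730e-04
Then change container volume by factor 2 (V_new/V_old).
Step 3:
                  C         J         B         E
  init      0.08769   0.02588     0.755  0.001043
  Δ       1.5128e-04 1.5128e-04 1.5128e-04 -3.0255e-04
  eq        0.08784   0.02603    0.7552 7.4021e-04
  solve Keq expr → x = -1.5128e-04; check Q = 3.1730e-04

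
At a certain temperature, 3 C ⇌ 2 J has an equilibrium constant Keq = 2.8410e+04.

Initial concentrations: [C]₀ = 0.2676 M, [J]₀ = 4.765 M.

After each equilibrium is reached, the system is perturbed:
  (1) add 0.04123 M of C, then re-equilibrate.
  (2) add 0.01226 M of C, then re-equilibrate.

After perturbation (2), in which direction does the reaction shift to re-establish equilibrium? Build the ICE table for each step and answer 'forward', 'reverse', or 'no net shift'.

Q₀ = 1185 vs Keq = 2.8410e+04 ⇒ Q<K, forward
Step 1:
                    C           J
  Initial      0.2676       4.765
  Change      -0.1733      0.1155
  Equil       0.09429       4.881
  solve Keq expr → x = 0.05777; check Q = 2.8410e+04
Then add 0.04123 M of C.
Step 2:
                    C           J
  Initial      0.1355       4.881
  Change     -0.04088     0.02725
  Equil       0.09465       4.908
  solve Keq expr → x = 0.01363; check Q = 2.8410e+04
Then add 0.01226 M of C.
Step 3:
                    C           J
  Initial      0.1069       4.908
  Change     -0.01216    0.008104
  Equil       0.09475       4.916
  solve Keq expr → x = 0.004052; check Q = 2.8410e+04

Direction: forward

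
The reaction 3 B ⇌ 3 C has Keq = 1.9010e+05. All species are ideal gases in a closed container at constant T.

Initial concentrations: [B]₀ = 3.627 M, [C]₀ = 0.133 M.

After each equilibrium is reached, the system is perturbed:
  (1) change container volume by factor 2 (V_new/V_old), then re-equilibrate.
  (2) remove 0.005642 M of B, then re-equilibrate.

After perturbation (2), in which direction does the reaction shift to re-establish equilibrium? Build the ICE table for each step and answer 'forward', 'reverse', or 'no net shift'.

Direction: reverse

Q₀ = 4.9307e-05 vs Keq = 1.9010e+05 ⇒ Q<K, forward
Step 1:
                  B         C
  I           3.627     0.133
  C          -3.563     3.563
  E         0.06427     3.696
  solve Keq expr → x = 1.188; check Q = 1.9010e+05
Then change container volume by factor 2 (V_new/V_old).
Step 2:
                  B         C
  I         0.03214     1.848
  C               0         0
  E         0.03214     1.848
  solve Keq expr → x = 0; check Q = 1.9010e+05
Then remove 0.005642 M of B.
Step 3:
                  B         C
  I          0.0265     1.848
  C        0.005546 -0.005546
  E         0.03204     1.842
  solve Keq expr → x = -0.001849; check Q = 1.9010e+05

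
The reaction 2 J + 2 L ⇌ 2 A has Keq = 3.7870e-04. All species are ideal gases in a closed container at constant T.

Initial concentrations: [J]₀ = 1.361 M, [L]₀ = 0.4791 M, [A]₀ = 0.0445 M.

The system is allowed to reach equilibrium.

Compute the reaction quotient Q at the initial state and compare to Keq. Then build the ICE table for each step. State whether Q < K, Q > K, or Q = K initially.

Q₀ = 0.004657; Q > K (proceeds reverse)

Q₀ = 0.004657 vs Keq = 3.7870e-04 ⇒ Q>K, reverse
Step 1:
                  J         L         A
  Initial     1.361    0.4791    0.0445
  Change    0.03069   0.03069  -0.03069
  Equil       1.392    0.5098   0.01381
  solve Keq expr → x = -0.01535; check Q = 3.7870e-04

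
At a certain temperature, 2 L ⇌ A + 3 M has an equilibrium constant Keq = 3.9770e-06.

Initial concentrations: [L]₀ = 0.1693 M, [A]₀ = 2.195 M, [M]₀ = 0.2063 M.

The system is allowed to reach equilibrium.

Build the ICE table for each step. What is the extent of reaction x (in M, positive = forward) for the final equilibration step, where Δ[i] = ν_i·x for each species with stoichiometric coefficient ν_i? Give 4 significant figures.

x = -0.06691 M

Q₀ = 0.6724 vs Keq = 3.9770e-06 ⇒ Q>K, reverse
Step 1:
                  L         A         M
  I          0.1693     2.195    0.2063
  C          0.1338  -0.06691   -0.2007
  E          0.3031     2.128  0.005558
  solve Keq expr → x = -0.06691; check Q = 3.9770e-06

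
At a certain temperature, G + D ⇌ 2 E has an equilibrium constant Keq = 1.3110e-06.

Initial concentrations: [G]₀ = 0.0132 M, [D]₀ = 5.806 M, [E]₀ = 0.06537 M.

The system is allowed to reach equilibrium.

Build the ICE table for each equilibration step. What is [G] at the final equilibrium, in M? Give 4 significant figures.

[G]_eq = 0.04559 M

Q₀ = 0.05576 vs Keq = 1.3110e-06 ⇒ Q>K, reverse
Step 1:
                    G           D           E
  init         0.0132       5.806     0.06537
  Δ           0.03239     0.03239    -0.06478
  eq          0.04559       5.838  5.9072e-04
  solve Keq expr → x = -0.03239; check Q = 1.3110e-06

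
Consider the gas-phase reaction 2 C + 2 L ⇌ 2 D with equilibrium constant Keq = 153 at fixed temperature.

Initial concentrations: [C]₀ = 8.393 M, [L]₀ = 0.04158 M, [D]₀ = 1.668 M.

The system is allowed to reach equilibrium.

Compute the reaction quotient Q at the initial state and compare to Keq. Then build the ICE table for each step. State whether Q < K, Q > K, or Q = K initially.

Q₀ = 22.84; Q < K (proceeds forward)

Q₀ = 22.84 vs Keq = 153 ⇒ Q<K, forward
Step 1:
                    C           L           D
  Initial       8.393     0.04158       1.668
  Change     -0.02522    -0.02522     0.02522
  Equil         8.368     0.01636       1.693
  solve Keq expr → x = 0.01261; check Q = 153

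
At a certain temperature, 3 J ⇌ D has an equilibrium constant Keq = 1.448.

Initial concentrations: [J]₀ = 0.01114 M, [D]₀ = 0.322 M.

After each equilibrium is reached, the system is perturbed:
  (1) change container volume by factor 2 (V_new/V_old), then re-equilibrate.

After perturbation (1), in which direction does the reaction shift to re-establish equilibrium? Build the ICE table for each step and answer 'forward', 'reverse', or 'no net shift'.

Direction: reverse

Q₀ = 2.3292e+05 vs Keq = 1.448 ⇒ Q>K, reverse
Step 1:
                   J          D
  I          0.01114      0.322
  C            0.473    -0.1577
  E           0.4842     0.1643
  solve Keq expr → x = -0.1577; check Q = 1.448
Then change container volume by factor 2 (V_new/V_old).
Step 2:
                   J          D
  I           0.2421    0.08216
  C          0.08894   -0.02965
  E            0.331    0.05252
  solve Keq expr → x = -0.02965; check Q = 1.448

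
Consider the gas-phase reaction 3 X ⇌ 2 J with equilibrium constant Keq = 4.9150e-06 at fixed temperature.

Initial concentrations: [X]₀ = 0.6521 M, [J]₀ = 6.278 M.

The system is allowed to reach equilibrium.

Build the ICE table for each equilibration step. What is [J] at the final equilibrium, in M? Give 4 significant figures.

[J]_eq = 0.06973 M

Q₀ = 142.1 vs Keq = 4.9150e-06 ⇒ Q>K, reverse
Step 1:
                   X          J
  init        0.6521      6.278
  Δ            9.312     -6.208
  eq           9.964    0.06973
  solve Keq expr → x = -3.104; check Q = 4.9150e-06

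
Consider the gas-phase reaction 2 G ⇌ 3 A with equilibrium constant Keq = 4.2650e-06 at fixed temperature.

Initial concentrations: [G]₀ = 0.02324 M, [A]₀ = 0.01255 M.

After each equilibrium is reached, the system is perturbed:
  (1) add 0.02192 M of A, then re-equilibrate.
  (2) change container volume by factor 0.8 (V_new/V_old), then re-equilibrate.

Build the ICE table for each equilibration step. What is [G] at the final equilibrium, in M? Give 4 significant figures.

Q₀ = 0.00366 vs Keq = 4.2650e-06 ⇒ Q>K, reverse
Step 1:
                   G          A
  I          0.02324    0.01255
  C          0.00731   -0.01097
  E          0.03055   0.001585
  solve Keq expr → x = -0.003655; check Q = 4.2650e-06
Then add 0.02192 M of A.
Step 2:
                   G          A
  I          0.03055     0.0235
  C          0.01431   -0.02146
  E          0.04486   0.002047
  solve Keq expr → x = -0.007153; check Q = 4.2650e-06
Then change container volume by factor 0.8 (V_new/V_old).
Step 3:
                   G          A
  I          0.05607   0.002559
  C       1.2004e-04 -1.8005e-04
  E          0.05619   0.002379
  solve Keq expr → x = -6.0018e-05; check Q = 4.2650e-06

[G]_eq = 0.05619 M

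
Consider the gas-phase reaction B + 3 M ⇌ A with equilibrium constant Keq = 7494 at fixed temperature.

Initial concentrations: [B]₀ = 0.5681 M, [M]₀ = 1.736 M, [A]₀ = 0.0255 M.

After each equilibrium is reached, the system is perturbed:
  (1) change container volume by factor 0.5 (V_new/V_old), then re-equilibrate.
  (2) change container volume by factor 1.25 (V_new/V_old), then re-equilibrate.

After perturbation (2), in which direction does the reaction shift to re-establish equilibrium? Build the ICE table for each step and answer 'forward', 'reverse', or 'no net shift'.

Q₀ = 0.00858 vs Keq = 7494 ⇒ Q<K, forward
Step 1:
                  B         M         A
  Initial    0.5681     1.736    0.0255
  Change    -0.5349    -1.605    0.5349
  Equil     0.03315    0.1312    0.5604
  solve Keq expr → x = 0.5349; check Q = 7494
Then change container volume by factor 0.5 (V_new/V_old).
Step 2:
                  B         M         A
  Initial    0.0663    0.2623     1.121
  Change    -0.0323   -0.0969    0.0323
  Equil       0.034    0.1654     1.153
  solve Keq expr → x = 0.0323; check Q = 7494
Then change container volume by factor 1.25 (V_new/V_old).
Step 3:
                  B         M         A
  Initial    0.0272    0.1323    0.9226
  Change   0.006898   0.02069 -0.006898
  Equil      0.0341     0.153    0.9157
  solve Keq expr → x = -0.006898; check Q = 7494

Direction: reverse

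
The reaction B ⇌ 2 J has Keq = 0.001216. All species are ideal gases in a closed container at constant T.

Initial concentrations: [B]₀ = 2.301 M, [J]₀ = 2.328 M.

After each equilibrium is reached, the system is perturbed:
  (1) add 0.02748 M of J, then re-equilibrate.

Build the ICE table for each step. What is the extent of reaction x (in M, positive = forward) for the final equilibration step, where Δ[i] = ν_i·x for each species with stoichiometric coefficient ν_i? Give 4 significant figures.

x = -0.01368 M

Q₀ = 2.355 vs Keq = 0.001216 ⇒ Q>K, reverse
Step 1:
                   B          J
  Initial      2.301      2.328
  Change       1.132     -2.263
  Equil        3.433    0.06461
  solve Keq expr → x = -1.132; check Q = 0.001216
Then add 0.02748 M of J.
Step 2:
                   B          J
  Initial      3.433    0.09209
  Change     0.01368   -0.02735
  Equil        3.446    0.06474
  solve Keq expr → x = -0.01368; check Q = 0.001216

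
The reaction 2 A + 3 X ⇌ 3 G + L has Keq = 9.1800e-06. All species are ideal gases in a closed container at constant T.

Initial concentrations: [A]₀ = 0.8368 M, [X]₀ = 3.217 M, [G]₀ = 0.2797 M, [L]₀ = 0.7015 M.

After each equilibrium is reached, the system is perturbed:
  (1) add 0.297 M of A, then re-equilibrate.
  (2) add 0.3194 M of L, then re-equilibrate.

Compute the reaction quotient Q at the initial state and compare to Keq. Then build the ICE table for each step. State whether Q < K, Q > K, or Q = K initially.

Q₀ = 6.5843e-04 vs Keq = 9.1800e-06 ⇒ Q>K, reverse
Step 1:
                    A           X           G           L
  Initial      0.8368       3.217      0.2797      0.7015
  Change       0.1322      0.1983     -0.1983    -0.06608
  Equil         0.969       3.415     0.08145      0.6354
  solve Keq expr → x = -0.06608; check Q = 9.1800e-06
Then add 0.297 M of A.
Step 2:
                    A           X           G           L
  Initial       1.266       3.415     0.08145      0.6354
  Change    -0.009816    -0.01472     0.01472    0.004908
  Equil         1.256       3.401     0.09617      0.6403
  solve Keq expr → x = 0.004908; check Q = 9.1800e-06
Then add 0.3194 M of L.
Step 3:
                    A           X           G           L
  Initial       1.256       3.401     0.09617      0.9597
  Change     0.007602      0.0114     -0.0114   -0.003801
  Equil         1.264       3.412     0.08477      0.9559
  solve Keq expr → x = -0.003801; check Q = 9.1800e-06

Q₀ = 6.5843e-04; Q > K (proceeds reverse)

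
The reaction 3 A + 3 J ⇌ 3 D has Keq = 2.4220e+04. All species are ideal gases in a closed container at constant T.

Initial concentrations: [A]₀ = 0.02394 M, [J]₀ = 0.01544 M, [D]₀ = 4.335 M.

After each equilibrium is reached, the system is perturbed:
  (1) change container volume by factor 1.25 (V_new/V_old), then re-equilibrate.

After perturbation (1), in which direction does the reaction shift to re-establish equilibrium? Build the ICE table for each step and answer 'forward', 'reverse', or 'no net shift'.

Q₀ = 1.6131e+12 vs Keq = 2.4220e+04 ⇒ Q>K, reverse
Step 1:
                    A           J           D
  Initial     0.02394     0.01544       4.335
  Change       0.3514      0.3514     -0.3514
  Equil        0.3753      0.3668       3.984
  solve Keq expr → x = -0.1171; check Q = 2.4220e+04
Then change container volume by factor 1.25 (V_new/V_old).
Step 2:
                    A           J           D
  Initial      0.3003      0.2935       3.187
  Change       0.0333      0.0333     -0.0333
  Equil        0.3336      0.3268       3.154
  solve Keq expr → x = -0.0111; check Q = 2.4220e+04

Direction: reverse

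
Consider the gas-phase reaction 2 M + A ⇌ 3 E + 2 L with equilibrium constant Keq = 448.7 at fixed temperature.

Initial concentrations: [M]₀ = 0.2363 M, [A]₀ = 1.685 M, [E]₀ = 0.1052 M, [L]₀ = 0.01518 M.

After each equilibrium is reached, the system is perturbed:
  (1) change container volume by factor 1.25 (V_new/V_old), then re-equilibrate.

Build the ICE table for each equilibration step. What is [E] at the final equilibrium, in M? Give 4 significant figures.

Q₀ = 2.8514e-06 vs Keq = 448.7 ⇒ Q<K, forward
Step 1:
                  M         A         E         L
  Initial    0.2363     1.685    0.1052   0.01518
  Change    -0.2334   -0.1167    0.3501    0.2334
  Equil    0.002879     1.568    0.4553    0.2486
  solve Keq expr → x = 0.1167; check Q = 448.7
Then change container volume by factor 1.25 (V_new/V_old).
Step 2:
                  M         A         E         L
  Initial  0.002304     1.255    0.3643    0.1989
  Change  -4.5121e-04 -2.2560e-04 6.7681e-04 4.5121e-04
  Equil    0.001852     1.254    0.3649    0.1993
  solve Keq expr → x = 2.2560e-04; check Q = 448.7

[E]_eq = 0.3649 M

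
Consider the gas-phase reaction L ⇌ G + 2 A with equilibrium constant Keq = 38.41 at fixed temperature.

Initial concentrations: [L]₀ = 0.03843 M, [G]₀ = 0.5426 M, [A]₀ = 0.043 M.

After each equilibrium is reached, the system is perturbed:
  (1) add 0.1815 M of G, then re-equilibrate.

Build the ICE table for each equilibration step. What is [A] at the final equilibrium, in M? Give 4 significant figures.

[A]_eq = 0.1193 M

Q₀ = 0.02611 vs Keq = 38.41 ⇒ Q<K, forward
Step 1:
                    L           G           A
  I           0.03843      0.5426       0.043
  C          -0.03821     0.03821     0.07643
  E        2.1568e-04      0.5808      0.1194
  solve Keq expr → x = 0.03821; check Q = 38.41
Then add 0.1815 M of G.
Step 2:
                    L           G           A
  I        2.1568e-04      0.7623      0.1194
  C        6.6741e-05 -6.6741e-05 -1.3348e-04
  E        2.8242e-04      0.7622      0.1193
  solve Keq expr → x = -6.6741e-05; check Q = 38.41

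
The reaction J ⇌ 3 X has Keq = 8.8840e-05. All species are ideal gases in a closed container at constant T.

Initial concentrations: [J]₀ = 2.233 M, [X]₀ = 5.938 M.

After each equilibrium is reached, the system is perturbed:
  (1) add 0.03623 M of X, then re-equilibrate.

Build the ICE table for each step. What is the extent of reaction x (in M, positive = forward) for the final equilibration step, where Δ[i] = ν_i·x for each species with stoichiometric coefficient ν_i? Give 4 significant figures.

Q₀ = 93.76 vs Keq = 8.8840e-05 ⇒ Q>K, reverse
Step 1:
                  J         X
  I           2.233     5.938
  C           1.955    -5.866
  E           4.188   0.07193
  solve Keq expr → x = -1.955; check Q = 8.8840e-05
Then add 0.03623 M of X.
Step 2:
                  J         X
  I           4.188    0.1082
  C         0.01205  -0.03616
  E             4.2   0.07199
  solve Keq expr → x = -0.01205; check Q = 8.8840e-05

x = -0.01205 M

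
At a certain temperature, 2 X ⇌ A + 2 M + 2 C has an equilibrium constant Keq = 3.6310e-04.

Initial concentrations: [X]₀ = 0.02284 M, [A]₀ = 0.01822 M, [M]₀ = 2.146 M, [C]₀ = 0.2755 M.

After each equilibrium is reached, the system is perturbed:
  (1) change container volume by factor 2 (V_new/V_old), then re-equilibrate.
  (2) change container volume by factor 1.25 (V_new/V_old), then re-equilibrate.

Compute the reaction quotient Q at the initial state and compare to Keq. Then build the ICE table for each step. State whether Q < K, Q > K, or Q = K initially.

Q₀ = 12.21 vs Keq = 3.6310e-04 ⇒ Q>K, reverse
Step 1:
                  X         A         M         C
  init      0.02284   0.01822     2.146    0.2755
  Δ         0.03643  -0.01821  -0.03643  -0.03643
  eq        0.05927 5.0148e-06      2.11    0.2391
  solve Keq expr → x = -0.01821; check Q = 3.6310e-04
Then change container volume by factor 2 (V_new/V_old).
Step 2:
                  X         A         M         C
  init      0.02963 2.5074e-06     1.055    0.1195
  Δ       -3.4983e-05 1.7492e-05 3.4983e-05 3.4983e-05
  eq         0.0296 1.9999e-05     1.055    0.1196
  solve Keq expr → x = 1.7492e-05; check Q = 3.6310e-04
Then change container volume by factor 1.25 (V_new/V_old).
Step 3:
                  X         A         M         C
  init      0.02368 1.5999e-05    0.8439   0.09566
  Δ       -3.0295e-05 1.5147e-05 3.0295e-05 3.0295e-05
  eq        0.02365 3.1147e-05    0.8439   0.09569
  solve Keq expr → x = 1.5147e-05; check Q = 3.6310e-04

Q₀ = 12.21; Q > K (proceeds reverse)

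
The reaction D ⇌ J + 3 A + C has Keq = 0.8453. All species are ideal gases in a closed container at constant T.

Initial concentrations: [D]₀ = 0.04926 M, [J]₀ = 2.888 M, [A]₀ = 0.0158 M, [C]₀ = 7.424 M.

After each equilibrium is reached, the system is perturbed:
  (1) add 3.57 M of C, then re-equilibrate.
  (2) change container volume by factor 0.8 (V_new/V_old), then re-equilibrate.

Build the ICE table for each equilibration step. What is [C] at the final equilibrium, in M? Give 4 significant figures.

Q₀ = 0.001717 vs Keq = 0.8453 ⇒ Q<K, forward
Step 1:
                    D           J           A           C
  I           0.04926       2.888      0.0158       7.424
  C          -0.02667     0.02667     0.08001     0.02667
  E           0.02259       2.915     0.09581       7.451
  solve Keq expr → x = 0.02667; check Q = 0.8453
Then add 3.57 M of C.
Step 2:
                    D           J           A           C
  I           0.02259       2.915     0.09581       11.02
  C          0.002787   -0.002787   -0.008361   -0.002787
  E           0.02538       2.912     0.08744       11.02
  solve Keq expr → x = -0.002787; check Q = 0.8453
Then change container volume by factor 0.8 (V_new/V_old).
Step 3:
                    D           J           A           C
  I           0.03172        3.64      0.1093       13.77
  C          0.007394   -0.007394    -0.02218   -0.007394
  E           0.03912       3.632     0.08712       13.76
  solve Keq expr → x = -0.007394; check Q = 0.8453

[C]_eq = 13.76 M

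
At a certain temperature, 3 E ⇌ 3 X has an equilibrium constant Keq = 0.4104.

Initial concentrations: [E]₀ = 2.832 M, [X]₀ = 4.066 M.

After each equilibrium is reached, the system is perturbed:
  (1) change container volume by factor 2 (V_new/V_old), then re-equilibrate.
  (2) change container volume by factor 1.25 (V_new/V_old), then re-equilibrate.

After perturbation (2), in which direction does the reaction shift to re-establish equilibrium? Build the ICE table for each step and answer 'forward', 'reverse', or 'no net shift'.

Q₀ = 2.96 vs Keq = 0.4104 ⇒ Q>K, reverse
Step 1:
                    E           X
  I             2.832       4.066
  C             1.125      -1.125
  E             3.957       2.941
  solve Keq expr → x = -0.3751; check Q = 0.4104
Then change container volume by factor 2 (V_new/V_old).
Step 2:
                    E           X
  I             1.979        1.47
  C                 0           0
  E             1.979        1.47
  solve Keq expr → x = 0; check Q = 0.4104
Then change container volume by factor 1.25 (V_new/V_old).
Step 3:
                    E           X
  I             1.583       1.176
  C                 0           0
  E             1.583       1.176
  solve Keq expr → x = 0; check Q = 0.4104

Direction: no net shift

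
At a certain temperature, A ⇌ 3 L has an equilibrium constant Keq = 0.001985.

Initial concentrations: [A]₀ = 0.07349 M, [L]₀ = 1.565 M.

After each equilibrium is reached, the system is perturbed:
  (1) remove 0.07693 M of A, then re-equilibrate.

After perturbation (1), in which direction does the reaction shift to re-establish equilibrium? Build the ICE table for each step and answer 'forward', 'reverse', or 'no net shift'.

Direction: reverse

Q₀ = 52.16 vs Keq = 0.001985 ⇒ Q>K, reverse
Step 1:
                   A          L
  init       0.07349      1.565
  Δ           0.4871     -1.461
  eq          0.5606     0.1036
  solve Keq expr → x = -0.4871; check Q = 0.001985
Then remove 0.07693 M of A.
Step 2:
                   A          L
  init        0.4837     0.1036
  Δ         0.001622  -0.004865
  eq          0.4853    0.09876
  solve Keq expr → x = -0.001622; check Q = 0.001985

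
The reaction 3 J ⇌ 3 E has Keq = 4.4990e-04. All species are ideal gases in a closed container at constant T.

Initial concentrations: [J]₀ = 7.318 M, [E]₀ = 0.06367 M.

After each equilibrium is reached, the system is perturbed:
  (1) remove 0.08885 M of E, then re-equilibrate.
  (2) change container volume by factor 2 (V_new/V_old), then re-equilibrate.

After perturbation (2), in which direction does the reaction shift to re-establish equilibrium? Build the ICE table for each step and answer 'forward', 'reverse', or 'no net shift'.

Q₀ = 6.5861e-07 vs Keq = 4.4990e-04 ⇒ Q<K, forward
Step 1:
                   J          E
  I            7.318    0.06367
  C          -0.4617     0.4617
  E            6.856     0.5254
  solve Keq expr → x = 0.1539; check Q = 4.4990e-04
Then remove 0.08885 M of E.
Step 2:
                   J          E
  I            6.856     0.4365
  C         -0.08253    0.08253
  E            6.774      0.519
  solve Keq expr → x = 0.02751; check Q = 4.4990e-04
Then change container volume by factor 2 (V_new/V_old).
Step 3:
                   J          E
  I            3.387     0.2595
  C                0          0
  E            3.387     0.2595
  solve Keq expr → x = 0; check Q = 4.4990e-04

Direction: no net shift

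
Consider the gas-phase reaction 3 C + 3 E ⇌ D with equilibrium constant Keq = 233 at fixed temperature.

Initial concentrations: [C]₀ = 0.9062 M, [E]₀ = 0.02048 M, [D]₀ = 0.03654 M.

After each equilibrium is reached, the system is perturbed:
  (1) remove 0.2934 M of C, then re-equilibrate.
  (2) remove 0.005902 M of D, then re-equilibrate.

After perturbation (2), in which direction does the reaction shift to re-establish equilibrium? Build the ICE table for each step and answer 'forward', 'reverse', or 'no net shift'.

Direction: forward

Q₀ = 5716 vs Keq = 233 ⇒ Q>K, reverse
Step 1:
                  C         E         D
  Initial    0.9062   0.02048   0.03654
  Change    0.03102   0.03102  -0.01034
  Equil      0.9372    0.0515    0.0262
  solve Keq expr → x = -0.01034; check Q = 233
Then remove 0.2934 M of C.
Step 2:
                  C         E         D
  Initial    0.6438    0.0515    0.0262
  Change    0.01621   0.01621 -0.005403
  Equil        0.66   0.06771    0.0208
  solve Keq expr → x = -0.005403; check Q = 233
Then remove 0.005902 M of D.
Step 3:
                  C         E         D
  Initial      0.66   0.06771   0.01489
  Change  -0.004652 -0.004652  0.001551
  Equil      0.6554   0.06306   0.01645
  solve Keq expr → x = 0.001551; check Q = 233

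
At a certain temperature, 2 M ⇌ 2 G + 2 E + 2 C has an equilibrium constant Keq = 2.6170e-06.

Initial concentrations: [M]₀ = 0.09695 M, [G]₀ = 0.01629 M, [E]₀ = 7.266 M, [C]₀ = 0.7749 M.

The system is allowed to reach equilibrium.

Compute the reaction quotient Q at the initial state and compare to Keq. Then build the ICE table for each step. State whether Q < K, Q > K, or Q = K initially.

Q₀ = 0.895; Q > K (proceeds reverse)

Q₀ = 0.895 vs Keq = 2.6170e-06 ⇒ Q>K, reverse
Step 1:
                    M           G           E           C
  Initial     0.09695     0.01629       7.266      0.7749
  Change      0.01626    -0.01626    -0.01626    -0.01626
  Equil        0.1132  3.3298e-05        7.25      0.7586
  solve Keq expr → x = -0.008128; check Q = 2.6170e-06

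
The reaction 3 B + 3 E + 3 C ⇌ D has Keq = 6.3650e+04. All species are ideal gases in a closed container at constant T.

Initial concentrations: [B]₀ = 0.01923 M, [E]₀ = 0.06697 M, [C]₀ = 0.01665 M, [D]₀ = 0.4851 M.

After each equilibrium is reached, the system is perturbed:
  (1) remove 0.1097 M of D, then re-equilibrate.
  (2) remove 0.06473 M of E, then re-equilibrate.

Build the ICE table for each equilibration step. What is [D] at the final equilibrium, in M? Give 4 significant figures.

[D]_eq = 0.2945 M

Q₀ = 4.9205e+13 vs Keq = 6.3650e+04 ⇒ Q>K, reverse
Step 1:
                   B          E          C          D
  init       0.01923    0.06697    0.01665     0.4851
  Δ           0.2315     0.2315     0.2315   -0.07717
  eq          0.2508     0.2985     0.2482     0.4079
  solve Keq expr → x = -0.07717; check Q = 6.3650e+04
Then remove 0.1097 M of D.
Step 2:
                   B          E          C          D
  init        0.2508     0.2985     0.2482     0.2982
  Δ         -0.00875   -0.00875   -0.00875   0.002917
  eq           0.242     0.2897     0.2394     0.3011
  solve Keq expr → x = 0.002917; check Q = 6.3650e+04
Then remove 0.06473 M of E.
Step 3:
                   B          E          C          D
  init         0.242      0.225     0.2394     0.3011
  Δ          0.02005    0.02005    0.02005  -0.006683
  eq           0.262     0.2451     0.2595     0.2945
  solve Keq expr → x = -0.006683; check Q = 6.3650e+04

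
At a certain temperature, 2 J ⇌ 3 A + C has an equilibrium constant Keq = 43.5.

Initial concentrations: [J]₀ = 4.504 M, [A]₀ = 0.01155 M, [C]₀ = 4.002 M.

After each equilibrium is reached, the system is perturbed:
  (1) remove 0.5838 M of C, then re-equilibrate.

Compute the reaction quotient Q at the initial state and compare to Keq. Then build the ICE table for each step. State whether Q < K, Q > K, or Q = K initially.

Q₀ = 3.0397e-07 vs Keq = 43.5 ⇒ Q<K, forward
Step 1:
                   J          A          C
  Initial      4.504    0.01155      4.002
  Change      -2.295      3.443      1.148
  Equil        2.209      3.454       5.15
  solve Keq expr → x = 1.148; check Q = 43.5
Then remove 0.5838 M of C.
Step 2:
                   J          A          C
  Initial      2.209      3.454      4.566
  Change    -0.05201    0.07801      0.026
  Equil        2.157      3.532      4.592
  solve Keq expr → x = 0.026; check Q = 43.5

Q₀ = 3.0397e-07; Q < K (proceeds forward)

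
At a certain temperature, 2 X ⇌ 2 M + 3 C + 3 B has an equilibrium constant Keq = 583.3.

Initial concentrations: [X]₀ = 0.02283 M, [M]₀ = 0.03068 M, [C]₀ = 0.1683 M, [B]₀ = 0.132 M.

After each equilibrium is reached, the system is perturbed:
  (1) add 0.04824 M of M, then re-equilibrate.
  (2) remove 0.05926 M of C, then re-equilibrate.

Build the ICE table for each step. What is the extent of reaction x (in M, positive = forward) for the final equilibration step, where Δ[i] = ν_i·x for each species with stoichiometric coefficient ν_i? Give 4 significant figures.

x = 5.2643e-06 M

Q₀ = 1.9800e-05 vs Keq = 583.3 ⇒ Q<K, forward
Step 1:
                    X           M           C           B
  I           0.02283     0.03068      0.1683       0.132
  C          -0.02282     0.02282     0.03422     0.03422
  E        1.3682e-05      0.0535      0.2025      0.1662
  solve Keq expr → x = 0.01141; check Q = 583.3
Then add 0.04824 M of M.
Step 2:
                    X           M           C           B
  I        1.3682e-05      0.1017      0.2025      0.1662
  C        1.2326e-05 -1.2326e-05 -1.8489e-05 -1.8489e-05
  E        2.6008e-05      0.1017      0.2025      0.1662
  solve Keq expr → x = -6.1631e-06; check Q = 583.3
Then remove 0.05926 M of C.
Step 3:
                    X           M           C           B
  I        2.6008e-05      0.1017      0.1432      0.1662
  C       -1.0529e-05  1.0529e-05  1.5793e-05  1.5793e-05
  E        1.5479e-05      0.1017      0.1433      0.1662
  solve Keq expr → x = 5.2643e-06; check Q = 583.3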